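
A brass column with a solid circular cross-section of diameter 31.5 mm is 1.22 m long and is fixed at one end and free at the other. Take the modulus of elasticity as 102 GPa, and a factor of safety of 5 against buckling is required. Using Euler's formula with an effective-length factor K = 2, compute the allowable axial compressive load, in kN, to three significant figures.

P_allow = 1.63 kN

I = πd⁴/64 = π×31.5⁴/64 = 48330 mm⁴.
Effective length L_e = KL = 2×1.22 m = 2440 mm.
Euler critical load P_cr = π²EI/L_e² = π²×102000×48330/2440² = 8172 N.
P_allow = P_cr/n = 8172/5 = 1634 N.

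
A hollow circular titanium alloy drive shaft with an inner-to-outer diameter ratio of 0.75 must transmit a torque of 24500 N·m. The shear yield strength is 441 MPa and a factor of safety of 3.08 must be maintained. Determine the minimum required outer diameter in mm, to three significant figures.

d_o = 108 mm

τ_allow = 441/3.08 = 143.2 MPa.
For a hollow shaft τ = 16T/[πd_o³(1−k⁴)] with k = 0.75, so 1−k⁴ = 0.6836.
d_o³ = 16T/[π τ_allow (1−k⁴)] = 16×2.4500×10^7/(π×143.2×0.6836) = 1.275×10^6 mm³.
d_o = 108.4 mm.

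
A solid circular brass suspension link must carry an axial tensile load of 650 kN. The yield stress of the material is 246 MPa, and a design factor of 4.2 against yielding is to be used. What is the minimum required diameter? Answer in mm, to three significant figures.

Allowable stress σ_allow = 246/4.2 = 58.57 MPa.
Required area A = F/σ_allow = 650000/58.57 = 11100 mm².
A = πd²/4 → d = √(4A/π) = 118.9 mm.

d = 119 mm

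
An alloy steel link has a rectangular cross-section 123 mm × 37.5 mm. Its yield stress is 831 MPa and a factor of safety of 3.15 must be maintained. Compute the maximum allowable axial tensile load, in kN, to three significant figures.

F_allow = 1220 kN

σ_allow = 831/3.15 = 263.8 MPa.
A = 123×37.5 = 4612 mm².
F_allow = σ_allow × A = 263.8×4612 = 1.217×10^6 N.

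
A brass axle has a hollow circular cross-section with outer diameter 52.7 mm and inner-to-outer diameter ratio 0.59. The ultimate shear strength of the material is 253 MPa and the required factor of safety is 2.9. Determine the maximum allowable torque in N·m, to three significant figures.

T_allow = 2200 N·m

τ_allow = 253/2.9 = 87.24 MPa.
For a hollow shaft T_allow = τ_allow·πd_o³(1−k⁴)/16 with 1−k⁴ = 0.8788, so πd_o³(1−k⁴)/16 = 25260 mm³.
T_allow = 87.24×25260 = 2.203×10^6 N·mm = 2203 N·m.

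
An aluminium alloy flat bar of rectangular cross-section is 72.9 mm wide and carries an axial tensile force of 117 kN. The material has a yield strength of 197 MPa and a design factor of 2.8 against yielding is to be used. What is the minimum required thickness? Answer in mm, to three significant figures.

σ_allow = 197/2.8 = 70.36 MPa.
Required area A = F/σ_allow = 117000/70.36 = 1663 mm².
t = A/w = 1663/72.9 = 22.81 mm.

t = 22.8 mm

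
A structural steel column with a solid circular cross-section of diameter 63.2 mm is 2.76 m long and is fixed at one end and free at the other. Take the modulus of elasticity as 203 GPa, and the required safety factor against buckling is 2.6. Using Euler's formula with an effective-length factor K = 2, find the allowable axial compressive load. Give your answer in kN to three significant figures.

I = πd⁴/64 = π×63.2⁴/64 = 783100 mm⁴.
Effective length L_e = KL = 2×2.76 m = 5520 mm.
Euler critical load P_cr = π²EI/L_e² = π²×203000×783100/5520² = 51490 N.
P_allow = P_cr/n = 51490/2.6 = 19810 N.

P_allow = 19.8 kN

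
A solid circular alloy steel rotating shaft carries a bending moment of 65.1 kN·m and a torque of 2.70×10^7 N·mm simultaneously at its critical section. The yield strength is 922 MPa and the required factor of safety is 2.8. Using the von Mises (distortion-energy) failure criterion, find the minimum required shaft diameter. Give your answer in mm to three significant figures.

σ_allow = σ_y/n = 922/2.8 = 329.3 MPa.
For a solid shaft σ_b = 32M/(πd³) and τ = 16T/(πd³), so the von Mises stress is σ' = (16/πd³)·√(4M²+3T²).
√(4M²+3T²) = √(4×(6.510×10^7)² + 3×(2.700×10^7)²) = 1.383×10^8 N·mm.
d³ = 16×1.383×10^8/(π×329.3) = 2.140×10^6 mm³.
d = 128.9 mm.

d = 129 mm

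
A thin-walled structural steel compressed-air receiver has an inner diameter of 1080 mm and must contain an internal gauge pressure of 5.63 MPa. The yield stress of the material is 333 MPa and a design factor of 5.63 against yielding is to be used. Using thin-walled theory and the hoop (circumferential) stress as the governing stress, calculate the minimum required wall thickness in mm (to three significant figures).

σ_allow = 333/5.63 = 59.15 MPa.
Hoop stress σ_h = pD/(2t), so t = pD/(2σ_allow) = 5.63×1080/(2×59.15) = 51.40 mm.

t = 51.4 mm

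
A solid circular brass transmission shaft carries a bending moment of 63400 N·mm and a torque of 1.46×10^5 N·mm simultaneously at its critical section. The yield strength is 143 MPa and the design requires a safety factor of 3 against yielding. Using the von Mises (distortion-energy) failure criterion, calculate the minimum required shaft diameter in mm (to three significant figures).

d = 31.1 mm

σ_allow = σ_y/n = 143/3 = 47.67 MPa.
For a solid shaft σ_b = 32M/(πd³) and τ = 16T/(πd³), so the von Mises stress is σ' = (16/πd³)·√(4M²+3T²).
√(4M²+3T²) = √(4×(63400)² + 3×(146000)²) = 282900 N·mm.
d³ = 16×282900/(π×47.67) = 30230 mm³.
d = 31.15 mm.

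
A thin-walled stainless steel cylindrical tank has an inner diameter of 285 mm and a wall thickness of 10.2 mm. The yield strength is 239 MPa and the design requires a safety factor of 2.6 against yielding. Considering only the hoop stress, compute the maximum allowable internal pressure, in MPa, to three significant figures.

p_allow = 6.58 MPa

σ_allow = 239/2.6 = 91.92 MPa.
σ_h = pD/(2t) → p_allow = 2σ_allow t/D = 2×91.92×10.2/285 = 6.580 MPa.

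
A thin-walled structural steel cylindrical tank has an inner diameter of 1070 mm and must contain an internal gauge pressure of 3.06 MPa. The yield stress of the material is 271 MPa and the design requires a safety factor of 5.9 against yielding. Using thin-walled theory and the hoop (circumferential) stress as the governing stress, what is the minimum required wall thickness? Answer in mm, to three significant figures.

t = 35.6 mm

σ_allow = 271/5.9 = 45.93 MPa.
Hoop stress σ_h = pD/(2t), so t = pD/(2σ_allow) = 3.06×1070/(2×45.93) = 35.64 mm.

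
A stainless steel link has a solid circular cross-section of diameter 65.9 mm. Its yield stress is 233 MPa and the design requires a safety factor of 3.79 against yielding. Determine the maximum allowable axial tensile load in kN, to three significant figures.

F_allow = 210 kN

σ_allow = 233/3.79 = 61.48 MPa.
A = πd²/4 = π×65.9²/4 = 3411 mm².
F_allow = σ_allow × A = 61.48×3411 = 209700 N.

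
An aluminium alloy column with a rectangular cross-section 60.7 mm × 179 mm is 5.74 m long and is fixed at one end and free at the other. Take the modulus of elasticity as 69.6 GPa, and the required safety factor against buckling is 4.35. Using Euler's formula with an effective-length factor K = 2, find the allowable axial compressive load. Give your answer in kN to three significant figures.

Buckling occurs about the weak axis: I_min = h·b³/12 = 179×60.7³/12 = 3.336×10^6 mm⁴ (b = 60.7 mm is the smaller dimension).
Effective length L_e = KL = 2×5.74 m = 11480 mm.
Euler critical load P_cr = π²EI/L_e² = π²×69600×3.336×10^6/11480² = 17390 N.
P_allow = P_cr/n = 17390/4.35 = 3997 N.

P_allow = 4.00 kN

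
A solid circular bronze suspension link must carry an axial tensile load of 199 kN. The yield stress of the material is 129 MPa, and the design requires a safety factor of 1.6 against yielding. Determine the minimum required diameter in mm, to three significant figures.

d = 56.1 mm

Allowable stress σ_allow = 129/1.6 = 80.62 MPa.
Required area A = F/σ_allow = 199000/80.62 = 2468 mm².
A = πd²/4 → d = √(4A/π) = 56.06 mm.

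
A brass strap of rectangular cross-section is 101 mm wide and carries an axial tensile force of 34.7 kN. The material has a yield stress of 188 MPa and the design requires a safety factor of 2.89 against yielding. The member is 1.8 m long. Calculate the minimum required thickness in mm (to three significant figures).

t = 5.28 mm

σ_allow = 188/2.89 = 65.05 MPa.
Required area A = F/σ_allow = 34700/65.05 = 533.4 mm².
t = A/w = 533.4/101 = 5.281 mm.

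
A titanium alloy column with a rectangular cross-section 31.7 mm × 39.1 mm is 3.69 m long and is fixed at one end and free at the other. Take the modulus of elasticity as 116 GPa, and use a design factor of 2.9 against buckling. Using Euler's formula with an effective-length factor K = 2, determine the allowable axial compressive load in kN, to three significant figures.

P_allow = 0.752 kN

Buckling occurs about the weak axis: I_min = h·b³/12 = 39.1×31.7³/12 = 103800 mm⁴ (b = 31.7 mm is the smaller dimension).
Effective length L_e = KL = 2×3.69 m = 7380 mm.
Euler critical load P_cr = π²EI/L_e² = π²×116000×103800/7380² = 2182 N.
P_allow = P_cr/n = 2182/2.9 = 752.4 N.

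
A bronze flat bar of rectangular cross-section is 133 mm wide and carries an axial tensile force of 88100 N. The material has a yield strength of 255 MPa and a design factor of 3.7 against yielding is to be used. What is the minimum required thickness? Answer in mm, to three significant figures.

σ_allow = 255/3.7 = 68.92 MPa.
Required area A = F/σ_allow = 88100/68.92 = 1278 mm².
t = A/w = 1278/133 = 9.611 mm.

t = 9.61 mm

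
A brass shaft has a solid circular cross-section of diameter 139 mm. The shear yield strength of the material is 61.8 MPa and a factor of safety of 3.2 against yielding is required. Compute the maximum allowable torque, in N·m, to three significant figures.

τ_allow = 61.8/3.2 = 19.31 MPa.
For a solid shaft T_allow = τ_allow·πd³/16; πd³/16 = π×139³/16 = 527300 mm³.
T_allow = 19.31×527300 = 1.018×10^7 N·mm = 10180 N·m.

T_allow = 10200 N·m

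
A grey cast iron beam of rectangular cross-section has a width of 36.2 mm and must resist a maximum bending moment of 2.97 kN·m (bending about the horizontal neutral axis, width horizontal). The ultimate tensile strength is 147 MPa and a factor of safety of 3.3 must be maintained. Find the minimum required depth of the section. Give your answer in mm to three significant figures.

h = 105 mm

σ_allow = 147/3.3 = 44.55 MPa.
For a rectangular section σ = 6M/(bh²), so h² = 6M/(b σ_allow) = 6×2970000/(36.2×44.55) = 11050 mm².
h = 105.1 mm.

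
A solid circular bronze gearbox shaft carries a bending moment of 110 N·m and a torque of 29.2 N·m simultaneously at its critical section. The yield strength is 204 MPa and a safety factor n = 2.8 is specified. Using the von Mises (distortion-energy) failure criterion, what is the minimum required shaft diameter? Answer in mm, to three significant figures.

d = 25.1 mm

σ_allow = σ_y/n = 204/2.8 = 72.86 MPa.
For a solid shaft σ_b = 32M/(πd³) and τ = 16T/(πd³), so the von Mises stress is σ' = (16/πd³)·√(4M²+3T²).
√(4M²+3T²) = √(4×(110000)² + 3×(29200)²) = 225700 N·mm.
d³ = 16×225700/(π×72.86) = 15780 mm³.
d = 25.08 mm.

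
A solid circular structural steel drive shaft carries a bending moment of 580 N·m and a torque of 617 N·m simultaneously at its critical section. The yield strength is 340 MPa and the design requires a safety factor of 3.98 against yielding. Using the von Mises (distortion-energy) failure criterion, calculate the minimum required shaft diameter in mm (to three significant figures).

σ_allow = σ_y/n = 340/3.98 = 85.43 MPa.
For a solid shaft σ_b = 32M/(πd³) and τ = 16T/(πd³), so the von Mises stress is σ' = (16/πd³)·√(4M²+3T²).
√(4M²+3T²) = √(4×(580000)² + 3×(617000)²) = 1.577×10^6 N·mm.
d³ = 16×1.577×10^6/(π×85.43) = 94030 mm³.
d = 45.47 mm.

d = 45.5 mm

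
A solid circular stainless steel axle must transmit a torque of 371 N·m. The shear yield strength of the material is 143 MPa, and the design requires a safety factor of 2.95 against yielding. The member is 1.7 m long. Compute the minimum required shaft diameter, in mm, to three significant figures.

d = 33.9 mm

Allowable shear stress τ_allow = 143/2.95 = 48.47 MPa.
For a solid shaft τ = 16T/(πd³), so d³ = 16T/(π τ_allow) = 16×371000/(π×48.47) = 38980 mm³.
d = (38980)^(1/3) = 33.91 mm.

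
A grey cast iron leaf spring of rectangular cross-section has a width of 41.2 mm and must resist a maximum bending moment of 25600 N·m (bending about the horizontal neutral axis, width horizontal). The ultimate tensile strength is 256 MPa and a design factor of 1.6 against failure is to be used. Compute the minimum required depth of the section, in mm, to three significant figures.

σ_allow = 256/1.6 = 160.0 MPa.
For a rectangular section σ = 6M/(bh²), so h² = 6M/(b σ_allow) = 6×2.5600×10^7/(41.2×160.0) = 23300 mm².
h = 152.6 mm.

h = 153 mm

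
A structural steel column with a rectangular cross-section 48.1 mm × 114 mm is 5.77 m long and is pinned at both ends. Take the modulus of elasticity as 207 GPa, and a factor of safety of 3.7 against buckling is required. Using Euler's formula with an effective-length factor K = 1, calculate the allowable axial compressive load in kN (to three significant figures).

Buckling occurs about the weak axis: I_min = h·b³/12 = 114×48.1³/12 = 1.057×10^6 mm⁴ (b = 48.1 mm is the smaller dimension).
Effective length L_e = KL = 1×5.77 m = 5770 mm.
Euler critical load P_cr = π²EI/L_e² = π²×207000×1.057×10^6/5770² = 64870 N.
P_allow = P_cr/n = 64870/3.7 = 17530 N.

P_allow = 17.5 kN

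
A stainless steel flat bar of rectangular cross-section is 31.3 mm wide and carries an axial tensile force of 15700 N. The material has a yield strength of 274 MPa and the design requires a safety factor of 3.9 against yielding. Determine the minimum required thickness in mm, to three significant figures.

σ_allow = 274/3.9 = 70.26 MPa.
Required area A = F/σ_allow = 15700/70.26 = 223.5 mm².
t = A/w = 223.5/31.3 = 7.140 mm.

t = 7.14 mm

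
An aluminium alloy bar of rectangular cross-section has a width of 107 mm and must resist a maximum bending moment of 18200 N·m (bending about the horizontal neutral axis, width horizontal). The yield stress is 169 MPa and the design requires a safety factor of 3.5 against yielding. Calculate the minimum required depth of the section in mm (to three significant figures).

h = 145 mm

σ_allow = 169/3.5 = 48.29 MPa.
For a rectangular section σ = 6M/(bh²), so h² = 6M/(b σ_allow) = 6×1.8200×10^7/(107×48.29) = 21140 mm².
h = 145.4 mm.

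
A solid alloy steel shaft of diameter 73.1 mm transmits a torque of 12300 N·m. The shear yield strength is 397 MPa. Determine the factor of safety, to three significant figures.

τ = 16T/(πd³) = 16×1.2300×10^7/(π×73.1³) = 160.4 MPa.
n = τ_limit/τ = 397/160.4 = 2.476.

n = 2.48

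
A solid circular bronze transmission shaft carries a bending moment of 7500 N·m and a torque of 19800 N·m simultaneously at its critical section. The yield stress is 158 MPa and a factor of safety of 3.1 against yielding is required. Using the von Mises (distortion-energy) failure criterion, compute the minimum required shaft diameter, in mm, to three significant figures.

σ_allow = σ_y/n = 158/3.1 = 50.97 MPa.
For a solid shaft σ_b = 32M/(πd³) and τ = 16T/(πd³), so the von Mises stress is σ' = (16/πd³)·√(4M²+3T²).
√(4M²+3T²) = √(4×(7.500×10^6)² + 3×(1.980×10^7)²) = 3.743×10^7 N·mm.
d³ = 16×3.743×10^7/(π×50.97) = 3.740×10^6 mm³.
d = 155.2 mm.

d = 155 mm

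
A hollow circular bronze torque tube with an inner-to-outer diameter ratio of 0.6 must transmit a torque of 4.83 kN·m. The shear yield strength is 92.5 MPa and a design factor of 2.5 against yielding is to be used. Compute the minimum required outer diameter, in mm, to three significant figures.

τ_allow = 92.5/2.5 = 37.00 MPa.
For a hollow shaft τ = 16T/[πd_o³(1−k⁴)] with k = 0.6, so 1−k⁴ = 0.8704.
d_o³ = 16T/[π τ_allow (1−k⁴)] = 16×4830000/(π×37.00×0.8704) = 763800 mm³.
d_o = 91.41 mm.

d_o = 91.4 mm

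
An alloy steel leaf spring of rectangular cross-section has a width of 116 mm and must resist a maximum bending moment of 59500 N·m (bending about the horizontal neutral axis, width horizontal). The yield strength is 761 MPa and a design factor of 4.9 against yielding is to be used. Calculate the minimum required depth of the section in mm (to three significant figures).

σ_allow = 761/4.9 = 155.3 MPa.
For a rectangular section σ = 6M/(bh²), so h² = 6M/(b σ_allow) = 6×5.9500×10^7/(116×155.3) = 19820 mm².
h = 140.8 mm.

h = 141 mm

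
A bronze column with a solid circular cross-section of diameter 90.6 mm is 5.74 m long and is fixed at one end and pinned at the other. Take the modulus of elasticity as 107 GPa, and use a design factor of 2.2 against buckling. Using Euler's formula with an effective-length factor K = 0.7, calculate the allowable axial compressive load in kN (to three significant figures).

P_allow = 98.3 kN

I = πd⁴/64 = π×90.6⁴/64 = 3.307×10^6 mm⁴.
Effective length L_e = KL = 0.7×5.74 m = 4018 mm.
Euler critical load P_cr = π²EI/L_e² = π²×107000×3.307×10^6/4018² = 216300 N.
P_allow = P_cr/n = 216300/2.2 = 98340 N.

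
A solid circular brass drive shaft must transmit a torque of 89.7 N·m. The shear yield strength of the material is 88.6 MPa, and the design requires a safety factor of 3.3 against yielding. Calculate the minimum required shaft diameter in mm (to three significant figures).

d = 25.7 mm

Allowable shear stress τ_allow = 88.6/3.3 = 26.85 MPa.
For a solid shaft τ = 16T/(πd³), so d³ = 16T/(π τ_allow) = 16×89700/(π×26.85) = 17020 mm³.
d = (17020)^(1/3) = 25.72 mm.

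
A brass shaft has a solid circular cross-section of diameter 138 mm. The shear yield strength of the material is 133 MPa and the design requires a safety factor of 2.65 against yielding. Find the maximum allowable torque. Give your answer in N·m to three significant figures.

T_allow = 25900 N·m

τ_allow = 133/2.65 = 50.19 MPa.
For a solid shaft T_allow = τ_allow·πd³/16; πd³/16 = π×138³/16 = 516000 mm³.
T_allow = 50.19×516000 = 2.590×10^7 N·mm = 25900 N·m.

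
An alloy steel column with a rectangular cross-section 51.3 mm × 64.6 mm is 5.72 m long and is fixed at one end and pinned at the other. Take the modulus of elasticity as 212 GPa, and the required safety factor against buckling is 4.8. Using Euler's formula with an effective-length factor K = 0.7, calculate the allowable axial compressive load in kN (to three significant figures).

Buckling occurs about the weak axis: I_min = h·b³/12 = 64.6×51.3³/12 = 726800 mm⁴ (b = 51.3 mm is the smaller dimension).
Effective length L_e = KL = 0.7×5.72 m = 4004 mm.
Euler critical load P_cr = π²EI/L_e² = π²×212000×726800/4004² = 94850 N.
P_allow = P_cr/n = 94850/4.8 = 19760 N.

P_allow = 19.8 kN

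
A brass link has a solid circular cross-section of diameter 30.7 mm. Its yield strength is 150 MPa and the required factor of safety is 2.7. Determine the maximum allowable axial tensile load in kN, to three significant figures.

F_allow = 41.1 kN

σ_allow = 150/2.7 = 55.56 MPa.
A = πd²/4 = π×30.7²/4 = 740.2 mm².
F_allow = σ_allow × A = 55.56×740.2 = 41120 N.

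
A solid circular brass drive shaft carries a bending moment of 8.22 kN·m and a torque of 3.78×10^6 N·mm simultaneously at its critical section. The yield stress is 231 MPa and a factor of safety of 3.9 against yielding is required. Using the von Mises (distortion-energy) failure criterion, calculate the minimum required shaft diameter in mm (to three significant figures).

σ_allow = σ_y/n = 231/3.9 = 59.23 MPa.
For a solid shaft σ_b = 32M/(πd³) and τ = 16T/(πd³), so the von Mises stress is σ' = (16/πd³)·√(4M²+3T²).
√(4M²+3T²) = √(4×(8.220×10^6)² + 3×(3.780×10^6)²) = 1.770×10^7 N·mm.
d³ = 16×1.770×10^7/(π×59.23) = 1.522×10^6 mm³.
d = 115.0 mm.

d = 115 mm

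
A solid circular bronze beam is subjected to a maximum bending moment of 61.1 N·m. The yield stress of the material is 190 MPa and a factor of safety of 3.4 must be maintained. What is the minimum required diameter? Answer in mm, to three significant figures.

d = 22.3 mm

σ_allow = 190/3.4 = 55.88 MPa.
For a solid circular section σ = 32M/(πd³), so d³ = 32M/(π σ_allow) = 32×61100/(π×55.88) = 11140 mm³.
d = 22.33 mm.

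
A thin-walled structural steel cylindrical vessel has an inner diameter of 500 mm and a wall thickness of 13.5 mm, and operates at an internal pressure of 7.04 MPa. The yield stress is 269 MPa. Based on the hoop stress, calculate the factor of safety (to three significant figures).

σ_h = pD/(2t) = 7.04×500/(2×13.5) = 130.4 MPa.
n = 269/130.4 = 2.063.

n = 2.06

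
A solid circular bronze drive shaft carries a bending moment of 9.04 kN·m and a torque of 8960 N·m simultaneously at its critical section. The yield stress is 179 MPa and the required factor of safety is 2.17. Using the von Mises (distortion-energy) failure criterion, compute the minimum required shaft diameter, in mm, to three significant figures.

σ_allow = σ_y/n = 179/2.17 = 82.49 MPa.
For a solid shaft σ_b = 32M/(πd³) and τ = 16T/(πd³), so the von Mises stress is σ' = (16/πd³)·√(4M²+3T²).
√(4M²+3T²) = √(4×(9.040×10^6)² + 3×(8.960×10^6)²) = 2.383×10^7 N·mm.
d³ = 16×2.383×10^7/(π×82.49) = 1.471×10^6 mm³.
d = 113.7 mm.

d = 114 mm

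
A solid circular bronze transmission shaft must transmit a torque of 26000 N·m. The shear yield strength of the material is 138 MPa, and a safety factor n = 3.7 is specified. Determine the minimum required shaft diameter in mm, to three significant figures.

Allowable shear stress τ_allow = 138/3.7 = 37.30 MPa.
For a solid shaft τ = 16T/(πd³), so d³ = 16T/(π τ_allow) = 16×2.6000×10^7/(π×37.30) = 3.550×10^6 mm³.
d = (3.550×10^6)^(1/3) = 152.6 mm.

d = 153 mm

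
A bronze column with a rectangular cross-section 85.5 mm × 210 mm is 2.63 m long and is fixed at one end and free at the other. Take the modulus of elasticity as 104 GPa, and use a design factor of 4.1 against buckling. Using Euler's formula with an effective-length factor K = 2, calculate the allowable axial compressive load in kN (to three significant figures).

P_allow = 99.0 kN

Buckling occurs about the weak axis: I_min = h·b³/12 = 210×85.5³/12 = 1.094×10^7 mm⁴ (b = 85.5 mm is the smaller dimension).
Effective length L_e = KL = 2×2.63 m = 5260 mm.
Euler critical load P_cr = π²EI/L_e² = π²×104000×1.094×10^7/5260² = 405800 N.
P_allow = P_cr/n = 405800/4.1 = 98970 N.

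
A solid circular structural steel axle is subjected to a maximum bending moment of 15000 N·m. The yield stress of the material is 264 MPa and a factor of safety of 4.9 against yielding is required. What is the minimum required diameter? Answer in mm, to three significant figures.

σ_allow = 264/4.9 = 53.88 MPa.
For a solid circular section σ = 32M/(πd³), so d³ = 32M/(π σ_allow) = 32×1.5000×10^7/(π×53.88) = 2.836×10^6 mm³.
d = 141.5 mm.

d = 142 mm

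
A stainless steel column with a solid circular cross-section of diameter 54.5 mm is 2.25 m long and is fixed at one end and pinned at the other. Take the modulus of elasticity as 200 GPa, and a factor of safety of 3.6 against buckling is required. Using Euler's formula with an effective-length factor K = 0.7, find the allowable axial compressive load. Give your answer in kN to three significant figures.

I = πd⁴/64 = π×54.5⁴/64 = 433100 mm⁴.
Effective length L_e = KL = 0.7×2.25 m = 1575 mm.
Euler critical load P_cr = π²EI/L_e² = π²×200000×433100/1575² = 344600 N.
P_allow = P_cr/n = 344600/3.6 = 95720 N.

P_allow = 95.7 kN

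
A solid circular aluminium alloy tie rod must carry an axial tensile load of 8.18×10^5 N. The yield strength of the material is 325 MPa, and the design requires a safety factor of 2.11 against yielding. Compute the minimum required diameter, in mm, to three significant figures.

Allowable stress σ_allow = 325/2.11 = 154.0 MPa.
Required area A = F/σ_allow = 818000/154.0 = 5311 mm².
A = πd²/4 → d = √(4A/π) = 82.23 mm.

d = 82.2 mm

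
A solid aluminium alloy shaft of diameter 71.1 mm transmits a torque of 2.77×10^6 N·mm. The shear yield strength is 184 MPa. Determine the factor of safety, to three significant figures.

n = 4.69

τ = 16T/(πd³) = 16×2770000/(π×71.1³) = 39.25 MPa.
n = τ_limit/τ = 184/39.25 = 4.688.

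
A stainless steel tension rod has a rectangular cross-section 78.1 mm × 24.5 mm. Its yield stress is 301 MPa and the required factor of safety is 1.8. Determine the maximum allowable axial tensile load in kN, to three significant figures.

σ_allow = 301/1.8 = 167.2 MPa.
A = 78.1×24.5 = 1913 mm².
F_allow = σ_allow × A = 167.2×1913 = 320000 N.

F_allow = 320 kN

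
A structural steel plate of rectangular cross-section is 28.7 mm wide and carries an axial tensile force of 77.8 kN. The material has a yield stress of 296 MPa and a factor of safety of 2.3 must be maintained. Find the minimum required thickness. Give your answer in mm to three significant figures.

σ_allow = 296/2.3 = 128.7 MPa.
Required area A = F/σ_allow = 77800/128.7 = 604.5 mm².
t = A/w = 604.5/28.7 = 21.06 mm.

t = 21.1 mm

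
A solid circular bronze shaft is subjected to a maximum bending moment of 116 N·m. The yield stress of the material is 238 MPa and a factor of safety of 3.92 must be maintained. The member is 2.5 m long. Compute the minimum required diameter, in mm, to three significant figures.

σ_allow = 238/3.92 = 60.71 MPa.
For a solid circular section σ = 32M/(πd³), so d³ = 32M/(π σ_allow) = 32×116000/(π×60.71) = 19460 mm³.
d = 26.90 mm.

d = 26.9 mm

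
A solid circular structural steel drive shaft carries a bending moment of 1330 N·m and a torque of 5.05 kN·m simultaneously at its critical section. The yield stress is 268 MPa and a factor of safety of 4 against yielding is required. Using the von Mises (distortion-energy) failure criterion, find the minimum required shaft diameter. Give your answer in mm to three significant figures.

σ_allow = σ_y/n = 268/4 = 67.00 MPa.
For a solid shaft σ_b = 32M/(πd³) and τ = 16T/(πd³), so the von Mises stress is σ' = (16/πd³)·√(4M²+3T²).
√(4M²+3T²) = √(4×(1.330×10^6)² + 3×(5.050×10^6)²) = 9.142×10^6 N·mm.
d³ = 16×9.142×10^6/(π×67.00) = 695000 mm³.
d = 88.58 mm.

d = 88.6 mm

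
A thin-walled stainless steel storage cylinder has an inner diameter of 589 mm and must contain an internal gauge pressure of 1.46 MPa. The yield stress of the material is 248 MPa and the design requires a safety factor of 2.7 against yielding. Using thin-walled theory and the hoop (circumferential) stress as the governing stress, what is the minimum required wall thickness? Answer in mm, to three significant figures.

t = 4.68 mm

σ_allow = 248/2.7 = 91.85 MPa.
Hoop stress σ_h = pD/(2t), so t = pD/(2σ_allow) = 1.46×589/(2×91.85) = 4.681 mm.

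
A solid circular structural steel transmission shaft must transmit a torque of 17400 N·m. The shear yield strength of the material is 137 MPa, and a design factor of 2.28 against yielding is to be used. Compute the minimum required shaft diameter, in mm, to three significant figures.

Allowable shear stress τ_allow = 137/2.28 = 60.09 MPa.
For a solid shaft τ = 16T/(πd³), so d³ = 16T/(π τ_allow) = 16×1.7400×10^7/(π×60.09) = 1.475×10^6 mm³.
d = (1.475×10^6)^(1/3) = 113.8 mm.

d = 114 mm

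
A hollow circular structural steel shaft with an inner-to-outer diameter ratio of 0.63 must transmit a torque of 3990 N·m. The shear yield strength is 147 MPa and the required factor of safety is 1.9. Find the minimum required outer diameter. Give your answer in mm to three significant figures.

d_o = 67.8 mm

τ_allow = 147/1.9 = 77.37 MPa.
For a hollow shaft τ = 16T/[πd_o³(1−k⁴)] with k = 0.63, so 1−k⁴ = 0.8425.
d_o³ = 16T/[π τ_allow (1−k⁴)] = 16×3990000/(π×77.37×0.8425) = 311800 mm³.
d_o = 67.81 mm.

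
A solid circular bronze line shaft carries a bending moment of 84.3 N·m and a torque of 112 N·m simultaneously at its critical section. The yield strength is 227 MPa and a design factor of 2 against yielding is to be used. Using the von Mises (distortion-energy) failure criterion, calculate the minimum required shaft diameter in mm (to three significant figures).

d = 22.6 mm

σ_allow = σ_y/n = 227/2 = 113.5 MPa.
For a solid shaft σ_b = 32M/(πd³) and τ = 16T/(πd³), so the von Mises stress is σ' = (16/πd³)·√(4M²+3T²).
√(4M²+3T²) = √(4×(84300)² + 3×(112000)²) = 257000 N·mm.
d³ = 16×257000/(π×113.5) = 11530 mm³.
d = 22.59 mm.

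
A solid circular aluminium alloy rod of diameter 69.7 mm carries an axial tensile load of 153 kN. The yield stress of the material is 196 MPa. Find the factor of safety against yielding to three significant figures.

n = 4.89

A = πd²/4 = 3816 mm².
σ = F/A = 153000/3816 = 40.10 MPa.
n = 196/40.10 = 4.888.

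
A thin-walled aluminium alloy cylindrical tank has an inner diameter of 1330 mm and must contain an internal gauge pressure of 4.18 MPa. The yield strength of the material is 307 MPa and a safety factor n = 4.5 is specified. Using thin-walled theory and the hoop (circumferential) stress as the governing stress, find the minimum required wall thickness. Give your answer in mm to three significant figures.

t = 40.7 mm

σ_allow = 307/4.5 = 68.22 MPa.
Hoop stress σ_h = pD/(2t), so t = pD/(2σ_allow) = 4.18×1330/(2×68.22) = 40.74 mm.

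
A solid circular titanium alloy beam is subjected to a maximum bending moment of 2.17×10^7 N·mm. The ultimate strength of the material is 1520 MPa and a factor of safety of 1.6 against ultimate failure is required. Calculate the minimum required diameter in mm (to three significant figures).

σ_allow = 1520/1.6 = 950.0 MPa.
For a solid circular section σ = 32M/(πd³), so d³ = 32M/(π σ_allow) = 32×2.1700×10^7/(π×950.0) = 232700 mm³.
d = 61.51 mm.

d = 61.5 mm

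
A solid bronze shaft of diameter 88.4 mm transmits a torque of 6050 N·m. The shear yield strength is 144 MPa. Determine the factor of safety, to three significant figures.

τ = 16T/(πd³) = 16×6050000/(π×88.4³) = 44.60 MPa.
n = τ_limit/τ = 144/44.60 = 3.228.

n = 3.23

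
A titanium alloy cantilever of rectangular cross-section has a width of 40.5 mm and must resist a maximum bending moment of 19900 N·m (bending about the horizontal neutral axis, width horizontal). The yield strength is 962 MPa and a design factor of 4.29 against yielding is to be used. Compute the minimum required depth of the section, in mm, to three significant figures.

h = 115 mm

σ_allow = 962/4.29 = 224.2 MPa.
For a rectangular section σ = 6M/(bh²), so h² = 6M/(b σ_allow) = 6×1.9900×10^7/(40.5×224.2) = 13150 mm².
h = 114.7 mm.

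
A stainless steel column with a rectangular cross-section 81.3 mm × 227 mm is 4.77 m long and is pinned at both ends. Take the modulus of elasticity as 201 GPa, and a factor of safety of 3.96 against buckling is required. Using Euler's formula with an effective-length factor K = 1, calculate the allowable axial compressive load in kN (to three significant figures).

Buckling occurs about the weak axis: I_min = h·b³/12 = 227×81.3³/12 = 1.017×10^7 mm⁴ (b = 81.3 mm is the smaller dimension).
Effective length L_e = KL = 1×4.77 m = 4770 mm.
Euler critical load P_cr = π²EI/L_e² = π²×201000×1.017×10^7/4770² = 886300 N.
P_allow = P_cr/n = 886300/3.96 = 223800 N.

P_allow = 224 kN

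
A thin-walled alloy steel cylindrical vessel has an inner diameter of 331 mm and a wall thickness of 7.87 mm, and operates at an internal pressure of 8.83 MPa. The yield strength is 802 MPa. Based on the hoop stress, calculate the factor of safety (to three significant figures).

n = 4.32

σ_h = pD/(2t) = 8.83×331/(2×7.87) = 185.7 MPa.
n = 802/185.7 = 4.319.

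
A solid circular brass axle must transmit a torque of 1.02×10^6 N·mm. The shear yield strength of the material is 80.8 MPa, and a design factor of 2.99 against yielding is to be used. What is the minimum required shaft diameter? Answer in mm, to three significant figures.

Allowable shear stress τ_allow = 80.8/2.99 = 27.02 MPa.
For a solid shaft τ = 16T/(πd³), so d³ = 16T/(π τ_allow) = 16×1020000/(π×27.02) = 192200 mm³.
d = (192200)^(1/3) = 57.71 mm.

d = 57.7 mm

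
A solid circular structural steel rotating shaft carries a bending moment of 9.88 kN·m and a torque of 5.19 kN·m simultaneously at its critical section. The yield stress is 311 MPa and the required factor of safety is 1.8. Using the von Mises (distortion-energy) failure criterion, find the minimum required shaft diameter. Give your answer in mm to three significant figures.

d = 86.2 mm

σ_allow = σ_y/n = 311/1.8 = 172.8 MPa.
For a solid shaft σ_b = 32M/(πd³) and τ = 16T/(πd³), so the von Mises stress is σ' = (16/πd³)·√(4M²+3T²).
√(4M²+3T²) = √(4×(9.880×10^6)² + 3×(5.190×10^6)²) = 2.171×10^7 N·mm.
d³ = 16×2.171×10^7/(π×172.8) = 639900 mm³.
d = 86.17 mm.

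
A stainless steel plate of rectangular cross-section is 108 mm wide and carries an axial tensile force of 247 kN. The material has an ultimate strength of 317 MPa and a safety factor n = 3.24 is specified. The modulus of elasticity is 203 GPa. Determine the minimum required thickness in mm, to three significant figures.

σ_allow = 317/3.24 = 97.84 MPa.
Required area A = F/σ_allow = 247000/97.84 = 2525 mm².
t = A/w = 2525/108 = 23.38 mm.

t = 23.4 mm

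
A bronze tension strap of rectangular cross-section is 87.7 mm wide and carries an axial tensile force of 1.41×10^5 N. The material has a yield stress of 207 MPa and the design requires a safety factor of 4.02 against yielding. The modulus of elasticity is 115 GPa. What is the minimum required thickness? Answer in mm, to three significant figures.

σ_allow = 207/4.02 = 51.49 MPa.
Required area A = F/σ_allow = 141000/51.49 = 2738 mm².
t = A/w = 2738/87.7 = 31.22 mm.

t = 31.2 mm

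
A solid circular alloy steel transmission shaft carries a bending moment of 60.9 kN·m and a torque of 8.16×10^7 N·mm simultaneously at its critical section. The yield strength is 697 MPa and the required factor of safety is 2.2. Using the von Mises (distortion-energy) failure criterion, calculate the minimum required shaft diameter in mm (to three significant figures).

d = 144 mm

σ_allow = σ_y/n = 697/2.2 = 316.8 MPa.
For a solid shaft σ_b = 32M/(πd³) and τ = 16T/(πd³), so the von Mises stress is σ' = (16/πd³)·√(4M²+3T²).
√(4M²+3T²) = √(4×(6.090×10^7)² + 3×(8.160×10^7)²) = 1.866×10^8 N·mm.
d³ = 16×1.866×10^8/(π×316.8) = 2.999×10^6 mm³.
d = 144.2 mm.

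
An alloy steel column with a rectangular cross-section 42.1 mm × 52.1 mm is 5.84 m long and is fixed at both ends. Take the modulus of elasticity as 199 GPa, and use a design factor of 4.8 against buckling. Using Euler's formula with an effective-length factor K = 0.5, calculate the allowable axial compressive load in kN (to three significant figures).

P_allow = 15.5 kN

Buckling occurs about the weak axis: I_min = h·b³/12 = 52.1×42.1³/12 = 324000 mm⁴ (b = 42.1 mm is the smaller dimension).
Effective length L_e = KL = 0.5×5.84 m = 2920 mm.
Euler critical load P_cr = π²EI/L_e² = π²×199000×324000/2920² = 74630 N.
P_allow = P_cr/n = 74630/4.8 = 15550 N.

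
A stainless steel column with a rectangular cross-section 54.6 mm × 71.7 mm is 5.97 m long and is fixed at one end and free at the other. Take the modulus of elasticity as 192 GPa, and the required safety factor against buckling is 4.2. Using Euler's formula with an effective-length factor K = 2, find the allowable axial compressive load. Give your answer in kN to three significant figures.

Buckling occurs about the weak axis: I_min = h·b³/12 = 71.7×54.6³/12 = 972600 mm⁴ (b = 54.6 mm is the smaller dimension).
Effective length L_e = KL = 2×5.97 m = 11940 mm.
Euler critical load P_cr = π²EI/L_e² = π²×192000×972600/11940² = 12930 N.
P_allow = P_cr/n = 12930/4.2 = 3078 N.

P_allow = 3.08 kN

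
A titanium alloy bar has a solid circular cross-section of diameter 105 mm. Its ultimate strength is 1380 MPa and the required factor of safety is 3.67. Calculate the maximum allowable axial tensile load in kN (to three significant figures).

F_allow = 3260 kN

σ_allow = 1380/3.67 = 376.0 MPa.
A = πd²/4 = π×105²/4 = 8659 mm².
F_allow = σ_allow × A = 376.0×8659 = 3.256×10^6 N.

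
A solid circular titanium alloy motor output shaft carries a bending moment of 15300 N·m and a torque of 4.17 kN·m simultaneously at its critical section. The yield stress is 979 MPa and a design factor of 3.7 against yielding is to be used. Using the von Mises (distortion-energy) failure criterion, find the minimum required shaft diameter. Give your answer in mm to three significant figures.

d = 84.6 mm

σ_allow = σ_y/n = 979/3.7 = 264.6 MPa.
For a solid shaft σ_b = 32M/(πd³) and τ = 16T/(πd³), so the von Mises stress is σ' = (16/πd³)·√(4M²+3T²).
√(4M²+3T²) = √(4×(1.530×10^7)² + 3×(4.170×10^6)²) = 3.144×10^7 N·mm.
d³ = 16×3.144×10^7/(π×264.6) = 605200 mm³.
d = 84.59 mm.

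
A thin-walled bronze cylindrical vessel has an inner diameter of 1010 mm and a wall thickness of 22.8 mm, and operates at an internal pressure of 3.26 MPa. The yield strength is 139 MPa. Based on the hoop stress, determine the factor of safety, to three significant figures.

σ_h = pD/(2t) = 3.26×1010/(2×22.8) = 72.21 MPa.
n = 139/72.21 = 1.925.

n = 1.93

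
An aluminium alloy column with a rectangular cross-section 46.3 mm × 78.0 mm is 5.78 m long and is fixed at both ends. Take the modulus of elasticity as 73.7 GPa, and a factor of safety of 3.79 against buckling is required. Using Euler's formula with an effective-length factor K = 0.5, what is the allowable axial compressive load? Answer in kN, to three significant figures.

Buckling occurs about the weak axis: I_min = h·b³/12 = 78.0×46.3³/12 = 645100 mm⁴ (b = 46.3 mm is the smaller dimension).
Effective length L_e = KL = 0.5×5.78 m = 2890 mm.
Euler critical load P_cr = π²EI/L_e² = π²×73700×645100/2890² = 56190 N.
P_allow = P_cr/n = 56190/3.79 = 14820 N.

P_allow = 14.8 kN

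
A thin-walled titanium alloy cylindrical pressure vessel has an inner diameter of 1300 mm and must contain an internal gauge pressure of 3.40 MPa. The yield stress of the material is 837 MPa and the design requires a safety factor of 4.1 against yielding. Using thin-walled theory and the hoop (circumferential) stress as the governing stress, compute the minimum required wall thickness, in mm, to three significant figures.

σ_allow = 837/4.1 = 204.1 MPa.
Hoop stress σ_h = pD/(2t), so t = pD/(2σ_allow) = 3.40×1300/(2×204.1) = 10.83 mm.

t = 10.8 mm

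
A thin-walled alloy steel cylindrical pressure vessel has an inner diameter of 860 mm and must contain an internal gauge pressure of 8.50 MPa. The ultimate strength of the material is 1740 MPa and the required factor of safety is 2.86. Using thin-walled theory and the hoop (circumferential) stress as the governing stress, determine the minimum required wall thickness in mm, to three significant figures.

σ_allow = 1740/2.86 = 608.4 MPa.
Hoop stress σ_h = pD/(2t), so t = pD/(2σ_allow) = 8.50×860/(2×608.4) = 6.008 mm.

t = 6.01 mm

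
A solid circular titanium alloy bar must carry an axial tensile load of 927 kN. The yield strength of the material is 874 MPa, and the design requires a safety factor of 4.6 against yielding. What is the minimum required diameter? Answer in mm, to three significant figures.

Allowable stress σ_allow = 874/4.6 = 190.0 MPa.
Required area A = F/σ_allow = 927000/190.0 = 4879 mm².
A = πd²/4 → d = √(4A/π) = 78.82 mm.

d = 78.8 mm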